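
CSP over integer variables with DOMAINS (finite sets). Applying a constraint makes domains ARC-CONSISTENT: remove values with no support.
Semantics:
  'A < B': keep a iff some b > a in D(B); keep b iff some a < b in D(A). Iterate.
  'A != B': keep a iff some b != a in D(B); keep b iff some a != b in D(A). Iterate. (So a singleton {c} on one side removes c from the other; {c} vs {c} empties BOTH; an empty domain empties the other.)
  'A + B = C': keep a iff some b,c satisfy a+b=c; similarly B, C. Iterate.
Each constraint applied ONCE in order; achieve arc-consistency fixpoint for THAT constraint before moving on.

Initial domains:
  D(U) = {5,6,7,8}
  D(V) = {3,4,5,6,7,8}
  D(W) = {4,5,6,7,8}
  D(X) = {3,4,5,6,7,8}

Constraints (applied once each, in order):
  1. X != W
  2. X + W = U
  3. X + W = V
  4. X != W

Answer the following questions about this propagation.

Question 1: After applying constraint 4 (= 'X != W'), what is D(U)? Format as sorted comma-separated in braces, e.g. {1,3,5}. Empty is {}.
Answer: {7,8}

Derivation:
Constraint 1 (X != W) on D(X)={3,4,5,6,7,8} D(W)={4,5,6,7,8}: no change
Constraint 2 (X + W = U) on D(X)={3,4,5,6,7,8} D(W)={4,5,6,7,8} D(U)={5,6,7,8}: X {3,4,5,6,7,8}->{3,4}; W {4,5,6,7,8}->{4,5}; U {5,6,7,8}->{7,8}
Constraint 3 (X + W = V) on D(X)={3,4} D(W)={4,5} D(V)={3,4,5,6,7,8}: V {3,4,5,6,7,8}->{7,8}
Constraint 4 (X != W) on D(X)={3,4} D(W)={4,5}: no change
So after constraint 4: D(U) = {7,8}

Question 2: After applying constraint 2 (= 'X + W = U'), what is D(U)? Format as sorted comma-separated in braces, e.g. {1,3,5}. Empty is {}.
Answer: {7,8}

Derivation:
Constraint 1 (X != W) on D(X)={3,4,5,6,7,8} D(W)={4,5,6,7,8}: no change
Constraint 2 (X + W = U) on D(X)={3,4,5,6,7,8} D(W)={4,5,6,7,8} D(U)={5,6,7,8}: X {3,4,5,6,7,8}->{3,4}; W {4,5,6,7,8}->{4,5}; U {5,6,7,8}->{7,8}
So after constraint 2: D(U) = {7,8}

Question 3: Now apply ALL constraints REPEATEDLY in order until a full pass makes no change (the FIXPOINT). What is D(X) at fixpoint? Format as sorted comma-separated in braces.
pass 0 (initial): D(X)={3,4,5,6,7,8}
pass 1: U {5,6,7,8}->{7,8}; V {3,4,5,6,7,8}->{7,8}; W {4,5,6,7,8}->{4,5}; X {3,4,5,6,7,8}->{3,4}
pass 2: no change
Fixpoint after 2 passes: D(X) = {3,4}

Answer: {3,4}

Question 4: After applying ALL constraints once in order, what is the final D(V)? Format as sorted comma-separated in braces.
Constraint 1 (X != W) on D(X)={3,4,5,6,7,8} D(W)={4,5,6,7,8}: no change
Constraint 2 (X + W = U) on D(X)={3,4,5,6,7,8} D(W)={4,5,6,7,8} D(U)={5,6,7,8}: X {3,4,5,6,7,8}->{3,4}; W {4,5,6,7,8}->{4,5}; U {5,6,7,8}->{7,8}
Constraint 3 (X + W = V) on D(X)={3,4} D(W)={4,5} D(V)={3,4,5,6,7,8}: V {3,4,5,6,7,8}->{7,8}
Constraint 4 (X != W) on D(X)={3,4} D(W)={4,5}: no change
So after all 4 constraints: D(V) = {7,8}

Answer: {7,8}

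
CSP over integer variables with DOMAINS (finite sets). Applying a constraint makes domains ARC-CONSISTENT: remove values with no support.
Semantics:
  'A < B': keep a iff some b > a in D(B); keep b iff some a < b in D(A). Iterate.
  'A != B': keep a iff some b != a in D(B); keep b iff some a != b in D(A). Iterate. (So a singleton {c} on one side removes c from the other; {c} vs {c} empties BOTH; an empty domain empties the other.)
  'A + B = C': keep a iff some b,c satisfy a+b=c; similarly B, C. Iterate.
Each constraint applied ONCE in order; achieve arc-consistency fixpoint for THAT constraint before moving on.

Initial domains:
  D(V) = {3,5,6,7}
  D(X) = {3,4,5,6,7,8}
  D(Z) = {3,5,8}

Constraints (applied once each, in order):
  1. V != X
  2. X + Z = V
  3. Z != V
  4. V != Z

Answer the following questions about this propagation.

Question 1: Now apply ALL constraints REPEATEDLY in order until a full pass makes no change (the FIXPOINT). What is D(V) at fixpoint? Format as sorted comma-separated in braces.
Answer: {6,7}

Derivation:
pass 0 (initial): D(V)={3,5,6,7}
pass 1: V {3,5,6,7}->{6,7}; X {3,4,5,6,7,8}->{3,4}; Z {3,5,8}->{3}
pass 2: no change
Fixpoint after 2 passes: D(V) = {6,7}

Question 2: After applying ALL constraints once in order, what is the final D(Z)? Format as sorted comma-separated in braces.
Answer: {3}

Derivation:
Constraint 1 (V != X) on D(V)={3,5,6,7} D(X)={3,4,5,6,7,8}: no change
Constraint 2 (X + Z = V) on D(X)={3,4,5,6,7,8} D(Z)={3,5,8} D(V)={3,5,6,7}: X {3,4,5,6,7,8}->{3,4}; Z {3,5,8}->{3}; V {3,5,6,7}->{6,7}
Constraint 3 (Z != V) on D(Z)={3} D(V)={6,7}: no change
Constraint 4 (V != Z) on D(V)={6,7} D(Z)={3}: no change
So after all 4 constraints: D(Z) = {3}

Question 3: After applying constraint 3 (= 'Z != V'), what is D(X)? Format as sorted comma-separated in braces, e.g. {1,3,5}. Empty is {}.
Answer: {3,4}

Derivation:
Constraint 1 (V != X) on D(V)={3,5,6,7} D(X)={3,4,5,6,7,8}: no change
Constraint 2 (X + Z = V) on D(X)={3,4,5,6,7,8} D(Z)={3,5,8} D(V)={3,5,6,7}: X {3,4,5,6,7,8}->{3,4}; Z {3,5,8}->{3}; V {3,5,6,7}->{6,7}
Constraint 3 (Z != V) on D(Z)={3} D(V)={6,7}: no change
So after constraint 3: D(X) = {3,4}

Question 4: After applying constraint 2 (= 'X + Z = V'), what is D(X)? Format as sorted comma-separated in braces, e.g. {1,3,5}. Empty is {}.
Constraint 1 (V != X) on D(V)={3,5,6,7} D(X)={3,4,5,6,7,8}: no change
Constraint 2 (X + Z = V) on D(X)={3,4,5,6,7,8} D(Z)={3,5,8} D(V)={3,5,6,7}: X {3,4,5,6,7,8}->{3,4}; Z {3,5,8}->{3}; V {3,5,6,7}->{6,7}
So after constraint 2: D(X) = {3,4}

Answer: {3,4}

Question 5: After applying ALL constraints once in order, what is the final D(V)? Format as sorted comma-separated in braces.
Constraint 1 (V != X) on D(V)={3,5,6,7} D(X)={3,4,5,6,7,8}: no change
Constraint 2 (X + Z = V) on D(X)={3,4,5,6,7,8} D(Z)={3,5,8} D(V)={3,5,6,7}: X {3,4,5,6,7,8}->{3,4}; Z {3,5,8}->{3}; V {3,5,6,7}->{6,7}
Constraint 3 (Z != V) on D(Z)={3} D(V)={6,7}: no change
Constraint 4 (V != Z) on D(V)={6,7} D(Z)={3}: no change
So after all 4 constraints: D(V) = {6,7}

Answer: {6,7}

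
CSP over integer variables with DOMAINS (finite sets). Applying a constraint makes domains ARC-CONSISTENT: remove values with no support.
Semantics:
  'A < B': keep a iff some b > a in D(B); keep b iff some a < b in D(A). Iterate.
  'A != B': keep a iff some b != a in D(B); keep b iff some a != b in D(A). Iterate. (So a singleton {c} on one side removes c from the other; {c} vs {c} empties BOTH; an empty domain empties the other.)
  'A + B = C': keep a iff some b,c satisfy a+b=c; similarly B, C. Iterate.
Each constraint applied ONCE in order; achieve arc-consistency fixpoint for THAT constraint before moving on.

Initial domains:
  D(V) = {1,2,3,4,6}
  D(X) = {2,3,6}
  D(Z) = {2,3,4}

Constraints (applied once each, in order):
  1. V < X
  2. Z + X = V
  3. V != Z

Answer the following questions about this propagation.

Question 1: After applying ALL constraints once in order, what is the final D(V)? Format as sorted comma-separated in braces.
Constraint 1 (V < X) on D(V)={1,2,3,4,6} D(X)={2,3,6}: V {1,2,3,4,6}->{1,2,3,4}
Constraint 2 (Z + X = V) on D(Z)={2,3,4} D(X)={2,3,6} D(V)={1,2,3,4}: Z {2,3,4}->{2}; X {2,3,6}->{2}; V {1,2,3,4}->{4}
Constraint 3 (V != Z) on D(V)={4} D(Z)={2}: no change
So after all 3 constraints: D(V) = {4}

Answer: {4}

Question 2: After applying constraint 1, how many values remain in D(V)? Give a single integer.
Constraint 1 (V < X) on D(V)={1,2,3,4,6} D(X)={2,3,6}: V {1,2,3,4,6}->{1,2,3,4}
So after constraint 1: D(V)={1,2,3,4}, size = 4

Answer: 4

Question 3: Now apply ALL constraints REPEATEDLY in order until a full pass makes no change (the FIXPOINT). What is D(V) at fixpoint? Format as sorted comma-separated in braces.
Answer: {}

Derivation:
pass 0 (initial): D(V)={1,2,3,4,6}
pass 1: V {1,2,3,4,6}->{4}; X {2,3,6}->{2}; Z {2,3,4}->{2}
pass 2: V {4}->{}; X {2}->{}; Z {2}->{}
pass 3: no change
Fixpoint after 3 passes: D(V) = {}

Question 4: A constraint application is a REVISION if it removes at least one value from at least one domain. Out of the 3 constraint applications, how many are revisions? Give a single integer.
Answer: 2

Derivation:
Constraint 1 (V < X) on D(V)={1,2,3,4,6} D(X)={2,3,6}: V {1,2,3,4,6}->{1,2,3,4} => REVISION
Constraint 2 (Z + X = V) on D(Z)={2,3,4} D(X)={2,3,6} D(V)={1,2,3,4}: Z {2,3,4}->{2}; X {2,3,6}->{2}; V {1,2,3,4}->{4} => REVISION
Constraint 3 (V != Z) on D(V)={4} D(Z)={2}: no change => not a revision
Total revisions = 2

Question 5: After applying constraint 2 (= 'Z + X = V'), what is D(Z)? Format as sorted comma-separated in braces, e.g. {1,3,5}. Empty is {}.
Constraint 1 (V < X) on D(V)={1,2,3,4,6} D(X)={2,3,6}: V {1,2,3,4,6}->{1,2,3,4}
Constraint 2 (Z + X = V) on D(Z)={2,3,4} D(X)={2,3,6} D(V)={1,2,3,4}: Z {2,3,4}->{2}; X {2,3,6}->{2}; V {1,2,3,4}->{4}
So after constraint 2: D(Z) = {2}

Answer: {2}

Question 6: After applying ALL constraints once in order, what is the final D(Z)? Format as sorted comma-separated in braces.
Constraint 1 (V < X) on D(V)={1,2,3,4,6} D(X)={2,3,6}: V {1,2,3,4,6}->{1,2,3,4}
Constraint 2 (Z + X = V) on D(Z)={2,3,4} D(X)={2,3,6} D(V)={1,2,3,4}: Z {2,3,4}->{2}; X {2,3,6}->{2}; V {1,2,3,4}->{4}
Constraint 3 (V != Z) on D(V)={4} D(Z)={2}: no change
So after all 3 constraints: D(Z) = {2}

Answer: {2}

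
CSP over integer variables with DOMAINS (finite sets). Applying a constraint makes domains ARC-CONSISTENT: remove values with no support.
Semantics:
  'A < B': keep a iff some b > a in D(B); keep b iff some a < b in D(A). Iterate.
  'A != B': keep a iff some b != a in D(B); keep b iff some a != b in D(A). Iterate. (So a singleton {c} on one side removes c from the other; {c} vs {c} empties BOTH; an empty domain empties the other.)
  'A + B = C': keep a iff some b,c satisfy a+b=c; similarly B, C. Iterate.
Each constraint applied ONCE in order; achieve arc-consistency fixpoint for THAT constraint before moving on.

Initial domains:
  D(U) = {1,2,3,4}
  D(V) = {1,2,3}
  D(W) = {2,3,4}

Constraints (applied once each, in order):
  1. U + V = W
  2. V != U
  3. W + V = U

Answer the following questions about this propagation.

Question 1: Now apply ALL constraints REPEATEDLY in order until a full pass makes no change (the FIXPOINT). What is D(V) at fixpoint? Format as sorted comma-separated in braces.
pass 0 (initial): D(V)={1,2,3}
pass 1: U {1,2,3,4}->{3}; V {1,2,3}->{1}; W {2,3,4}->{2}
pass 2: U {3}->{}; V {1}->{}; W {2}->{}
pass 3: no change
Fixpoint after 3 passes: D(V) = {}

Answer: {}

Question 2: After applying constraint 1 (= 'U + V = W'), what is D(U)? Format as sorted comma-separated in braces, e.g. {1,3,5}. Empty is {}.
Constraint 1 (U + V = W) on D(U)={1,2,3,4} D(V)={1,2,3} D(W)={2,3,4}: U {1,2,3,4}->{1,2,3}
So after constraint 1: D(U) = {1,2,3}

Answer: {1,2,3}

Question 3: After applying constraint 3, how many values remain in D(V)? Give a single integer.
Constraint 1 (U + V = W) on D(U)={1,2,3,4} D(V)={1,2,3} D(W)={2,3,4}: U {1,2,3,4}->{1,2,3}
Constraint 2 (V != U) on D(V)={1,2,3} D(U)={1,2,3}: no change
Constraint 3 (W + V = U) on D(W)={2,3,4} D(V)={1,2,3} D(U)={1,2,3}: W {2,3,4}->{2}; V {1,2,3}->{1}; U {1,2,3}->{3}
So after constraint 3: D(V)={1}, size = 1

Answer: 1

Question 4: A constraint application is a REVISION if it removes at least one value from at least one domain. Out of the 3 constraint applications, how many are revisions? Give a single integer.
Constraint 1 (U + V = W) on D(U)={1,2,3,4} D(V)={1,2,3} D(W)={2,3,4}: U {1,2,3,4}->{1,2,3} => REVISION
Constraint 2 (V != U) on D(V)={1,2,3} D(U)={1,2,3}: no change => not a revision
Constraint 3 (W + V = U) on D(W)={2,3,4} D(V)={1,2,3} D(U)={1,2,3}: W {2,3,4}->{2}; V {1,2,3}->{1}; U {1,2,3}->{3} => REVISION
Total revisions = 2

Answer: 2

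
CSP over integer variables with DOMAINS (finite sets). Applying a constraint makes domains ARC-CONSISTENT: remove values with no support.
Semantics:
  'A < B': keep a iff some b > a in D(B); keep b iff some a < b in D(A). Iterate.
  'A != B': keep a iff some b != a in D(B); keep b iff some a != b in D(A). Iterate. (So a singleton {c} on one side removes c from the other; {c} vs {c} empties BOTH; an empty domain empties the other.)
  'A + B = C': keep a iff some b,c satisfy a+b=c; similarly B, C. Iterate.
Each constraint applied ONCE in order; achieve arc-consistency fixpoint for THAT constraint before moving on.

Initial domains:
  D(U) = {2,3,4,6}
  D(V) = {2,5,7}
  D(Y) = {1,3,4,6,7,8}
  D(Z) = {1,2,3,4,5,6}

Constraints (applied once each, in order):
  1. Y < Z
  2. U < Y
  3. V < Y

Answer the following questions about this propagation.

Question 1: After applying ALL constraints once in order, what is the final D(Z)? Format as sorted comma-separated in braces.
Constraint 1 (Y < Z) on D(Y)={1,3,4,6,7,8} D(Z)={1,2,3,4,5,6}: Y {1,3,4,6,7,8}->{1,3,4}; Z {1,2,3,4,5,6}->{2,3,4,5,6}
Constraint 2 (U < Y) on D(U)={2,3,4,6} D(Y)={1,3,4}: U {2,3,4,6}->{2,3}; Y {1,3,4}->{3,4}
Constraint 3 (V < Y) on D(V)={2,5,7} D(Y)={3,4}: V {2,5,7}->{2}
So after all 3 constraints: D(Z) = {2,3,4,5,6}

Answer: {2,3,4,5,6}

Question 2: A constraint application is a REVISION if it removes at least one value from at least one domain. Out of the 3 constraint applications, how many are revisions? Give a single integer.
Constraint 1 (Y < Z) on D(Y)={1,3,4,6,7,8} D(Z)={1,2,3,4,5,6}: Y {1,3,4,6,7,8}->{1,3,4}; Z {1,2,3,4,5,6}->{2,3,4,5,6} => REVISION
Constraint 2 (U < Y) on D(U)={2,3,4,6} D(Y)={1,3,4}: U {2,3,4,6}->{2,3}; Y {1,3,4}->{3,4} => REVISION
Constraint 3 (V < Y) on D(V)={2,5,7} D(Y)={3,4}: V {2,5,7}->{2} => REVISION
Total revisions = 3

Answer: 3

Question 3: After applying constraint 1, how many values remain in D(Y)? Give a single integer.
Answer: 3

Derivation:
Constraint 1 (Y < Z) on D(Y)={1,3,4,6,7,8} D(Z)={1,2,3,4,5,6}: Y {1,3,4,6,7,8}->{1,3,4}; Z {1,2,3,4,5,6}->{2,3,4,5,6}
So after constraint 1: D(Y)={1,3,4}, size = 3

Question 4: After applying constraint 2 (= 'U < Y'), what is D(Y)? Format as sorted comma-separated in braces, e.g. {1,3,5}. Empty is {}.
Constraint 1 (Y < Z) on D(Y)={1,3,4,6,7,8} D(Z)={1,2,3,4,5,6}: Y {1,3,4,6,7,8}->{1,3,4}; Z {1,2,3,4,5,6}->{2,3,4,5,6}
Constraint 2 (U < Y) on D(U)={2,3,4,6} D(Y)={1,3,4}: U {2,3,4,6}->{2,3}; Y {1,3,4}->{3,4}
So after constraint 2: D(Y) = {3,4}

Answer: {3,4}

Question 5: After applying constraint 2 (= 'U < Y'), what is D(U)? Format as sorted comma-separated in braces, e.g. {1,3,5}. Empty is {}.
Constraint 1 (Y < Z) on D(Y)={1,3,4,6,7,8} D(Z)={1,2,3,4,5,6}: Y {1,3,4,6,7,8}->{1,3,4}; Z {1,2,3,4,5,6}->{2,3,4,5,6}
Constraint 2 (U < Y) on D(U)={2,3,4,6} D(Y)={1,3,4}: U {2,3,4,6}->{2,3}; Y {1,3,4}->{3,4}
So after constraint 2: D(U) = {2,3}

Answer: {2,3}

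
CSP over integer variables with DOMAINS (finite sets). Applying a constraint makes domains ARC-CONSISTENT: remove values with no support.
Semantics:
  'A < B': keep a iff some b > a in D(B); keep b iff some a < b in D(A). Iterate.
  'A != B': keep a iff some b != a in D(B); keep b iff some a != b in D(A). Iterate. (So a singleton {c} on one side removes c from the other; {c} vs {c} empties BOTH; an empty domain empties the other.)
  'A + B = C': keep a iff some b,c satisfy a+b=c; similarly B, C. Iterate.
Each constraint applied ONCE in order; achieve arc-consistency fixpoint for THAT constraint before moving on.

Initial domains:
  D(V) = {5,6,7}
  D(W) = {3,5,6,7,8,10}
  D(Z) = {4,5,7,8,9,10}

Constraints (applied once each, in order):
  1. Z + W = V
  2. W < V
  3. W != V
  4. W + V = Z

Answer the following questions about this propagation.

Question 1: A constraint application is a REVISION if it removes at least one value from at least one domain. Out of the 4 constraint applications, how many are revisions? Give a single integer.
Constraint 1 (Z + W = V) on D(Z)={4,5,7,8,9,10} D(W)={3,5,6,7,8,10} D(V)={5,6,7}: Z {4,5,7,8,9,10}->{4}; W {3,5,6,7,8,10}->{3}; V {5,6,7}->{7} => REVISION
Constraint 2 (W < V) on D(W)={3} D(V)={7}: no change => not a revision
Constraint 3 (W != V) on D(W)={3} D(V)={7}: no change => not a revision
Constraint 4 (W + V = Z) on D(W)={3} D(V)={7} D(Z)={4}: W {3}->{}; V {7}->{}; Z {4}->{} => REVISION
Total revisions = 2

Answer: 2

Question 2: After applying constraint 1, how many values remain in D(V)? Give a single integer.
Constraint 1 (Z + W = V) on D(Z)={4,5,7,8,9,10} D(W)={3,5,6,7,8,10} D(V)={5,6,7}: Z {4,5,7,8,9,10}->{4}; W {3,5,6,7,8,10}->{3}; V {5,6,7}->{7}
So after constraint 1: D(V)={7}, size = 1

Answer: 1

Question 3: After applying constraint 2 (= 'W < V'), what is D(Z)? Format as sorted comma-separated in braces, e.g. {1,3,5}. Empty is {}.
Constraint 1 (Z + W = V) on D(Z)={4,5,7,8,9,10} D(W)={3,5,6,7,8,10} D(V)={5,6,7}: Z {4,5,7,8,9,10}->{4}; W {3,5,6,7,8,10}->{3}; V {5,6,7}->{7}
Constraint 2 (W < V) on D(W)={3} D(V)={7}: no change
So after constraint 2: D(Z) = {4}

Answer: {4}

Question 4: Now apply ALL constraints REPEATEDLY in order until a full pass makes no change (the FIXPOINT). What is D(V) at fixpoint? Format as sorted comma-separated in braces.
pass 0 (initial): D(V)={5,6,7}
pass 1: V {5,6,7}->{}; W {3,5,6,7,8,10}->{}; Z {4,5,7,8,9,10}->{}
pass 2: no change
Fixpoint after 2 passes: D(V) = {}

Answer: {}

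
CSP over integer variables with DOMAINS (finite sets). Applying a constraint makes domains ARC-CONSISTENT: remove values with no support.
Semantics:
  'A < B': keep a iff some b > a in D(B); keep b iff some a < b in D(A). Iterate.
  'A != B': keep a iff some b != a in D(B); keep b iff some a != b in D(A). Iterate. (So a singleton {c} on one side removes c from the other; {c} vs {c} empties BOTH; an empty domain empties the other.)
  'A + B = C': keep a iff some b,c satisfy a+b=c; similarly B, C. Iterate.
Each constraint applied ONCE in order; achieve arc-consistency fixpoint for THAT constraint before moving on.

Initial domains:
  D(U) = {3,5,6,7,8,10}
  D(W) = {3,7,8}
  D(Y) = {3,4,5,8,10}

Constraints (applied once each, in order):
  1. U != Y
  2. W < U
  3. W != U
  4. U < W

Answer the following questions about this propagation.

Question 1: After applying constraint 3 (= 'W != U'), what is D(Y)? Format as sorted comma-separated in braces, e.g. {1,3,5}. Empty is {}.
Constraint 1 (U != Y) on D(U)={3,5,6,7,8,10} D(Y)={3,4,5,8,10}: no change
Constraint 2 (W < U) on D(W)={3,7,8} D(U)={3,5,6,7,8,10}: U {3,5,6,7,8,10}->{5,6,7,8,10}
Constraint 3 (W != U) on D(W)={3,7,8} D(U)={5,6,7,8,10}: no change
So after constraint 3: D(Y) = {3,4,5,8,10}

Answer: {3,4,5,8,10}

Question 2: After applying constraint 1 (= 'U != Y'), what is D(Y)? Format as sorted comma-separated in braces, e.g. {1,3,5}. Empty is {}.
Constraint 1 (U != Y) on D(U)={3,5,6,7,8,10} D(Y)={3,4,5,8,10}: no change
So after constraint 1: D(Y) = {3,4,5,8,10}

Answer: {3,4,5,8,10}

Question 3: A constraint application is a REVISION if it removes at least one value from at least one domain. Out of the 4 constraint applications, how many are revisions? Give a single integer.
Constraint 1 (U != Y) on D(U)={3,5,6,7,8,10} D(Y)={3,4,5,8,10}: no change => not a revision
Constraint 2 (W < U) on D(W)={3,7,8} D(U)={3,5,6,7,8,10}: U {3,5,6,7,8,10}->{5,6,7,8,10} => REVISION
Constraint 3 (W != U) on D(W)={3,7,8} D(U)={5,6,7,8,10}: no change => not a revision
Constraint 4 (U < W) on D(U)={5,6,7,8,10} D(W)={3,7,8}: U {5,6,7,8,10}->{5,6,7}; W {3,7,8}->{7,8} => REVISION
Total revisions = 2

Answer: 2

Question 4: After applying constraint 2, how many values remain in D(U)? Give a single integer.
Constraint 1 (U != Y) on D(U)={3,5,6,7,8,10} D(Y)={3,4,5,8,10}: no change
Constraint 2 (W < U) on D(W)={3,7,8} D(U)={3,5,6,7,8,10}: U {3,5,6,7,8,10}->{5,6,7,8,10}
So after constraint 2: D(U)={5,6,7,8,10}, size = 5

Answer: 5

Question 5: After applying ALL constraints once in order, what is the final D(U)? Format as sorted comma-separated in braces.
Constraint 1 (U != Y) on D(U)={3,5,6,7,8,10} D(Y)={3,4,5,8,10}: no change
Constraint 2 (W < U) on D(W)={3,7,8} D(U)={3,5,6,7,8,10}: U {3,5,6,7,8,10}->{5,6,7,8,10}
Constraint 3 (W != U) on D(W)={3,7,8} D(U)={5,6,7,8,10}: no change
Constraint 4 (U < W) on D(U)={5,6,7,8,10} D(W)={3,7,8}: U {5,6,7,8,10}->{5,6,7}; W {3,7,8}->{7,8}
So after all 4 constraints: D(U) = {5,6,7}

Answer: {5,6,7}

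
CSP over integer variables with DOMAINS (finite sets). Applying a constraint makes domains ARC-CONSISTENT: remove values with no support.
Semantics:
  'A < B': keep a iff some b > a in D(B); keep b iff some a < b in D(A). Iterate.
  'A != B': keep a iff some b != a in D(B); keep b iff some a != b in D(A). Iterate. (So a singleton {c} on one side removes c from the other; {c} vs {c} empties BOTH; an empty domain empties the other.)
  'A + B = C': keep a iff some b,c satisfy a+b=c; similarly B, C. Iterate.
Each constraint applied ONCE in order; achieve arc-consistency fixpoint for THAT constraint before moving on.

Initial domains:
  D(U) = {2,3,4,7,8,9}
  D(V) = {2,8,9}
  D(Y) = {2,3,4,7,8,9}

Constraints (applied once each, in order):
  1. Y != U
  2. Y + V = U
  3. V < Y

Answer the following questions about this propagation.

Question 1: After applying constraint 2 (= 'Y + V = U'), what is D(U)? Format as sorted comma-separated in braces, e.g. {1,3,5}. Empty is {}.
Constraint 1 (Y != U) on D(Y)={2,3,4,7,8,9} D(U)={2,3,4,7,8,9}: no change
Constraint 2 (Y + V = U) on D(Y)={2,3,4,7,8,9} D(V)={2,8,9} D(U)={2,3,4,7,8,9}: Y {2,3,4,7,8,9}->{2,7}; V {2,8,9}->{2}; U {2,3,4,7,8,9}->{4,9}
So after constraint 2: D(U) = {4,9}

Answer: {4,9}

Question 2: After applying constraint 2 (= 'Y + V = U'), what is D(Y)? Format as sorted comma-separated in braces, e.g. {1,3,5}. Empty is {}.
Answer: {2,7}

Derivation:
Constraint 1 (Y != U) on D(Y)={2,3,4,7,8,9} D(U)={2,3,4,7,8,9}: no change
Constraint 2 (Y + V = U) on D(Y)={2,3,4,7,8,9} D(V)={2,8,9} D(U)={2,3,4,7,8,9}: Y {2,3,4,7,8,9}->{2,7}; V {2,8,9}->{2}; U {2,3,4,7,8,9}->{4,9}
So after constraint 2: D(Y) = {2,7}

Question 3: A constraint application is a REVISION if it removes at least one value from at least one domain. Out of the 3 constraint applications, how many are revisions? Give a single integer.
Constraint 1 (Y != U) on D(Y)={2,3,4,7,8,9} D(U)={2,3,4,7,8,9}: no change => not a revision
Constraint 2 (Y + V = U) on D(Y)={2,3,4,7,8,9} D(V)={2,8,9} D(U)={2,3,4,7,8,9}: Y {2,3,4,7,8,9}->{2,7}; V {2,8,9}->{2}; U {2,3,4,7,8,9}->{4,9} => REVISION
Constraint 3 (V < Y) on D(V)={2} D(Y)={2,7}: Y {2,7}->{7} => REVISION
Total revisions = 2

Answer: 2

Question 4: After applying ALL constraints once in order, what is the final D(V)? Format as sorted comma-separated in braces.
Constraint 1 (Y != U) on D(Y)={2,3,4,7,8,9} D(U)={2,3,4,7,8,9}: no change
Constraint 2 (Y + V = U) on D(Y)={2,3,4,7,8,9} D(V)={2,8,9} D(U)={2,3,4,7,8,9}: Y {2,3,4,7,8,9}->{2,7}; V {2,8,9}->{2}; U {2,3,4,7,8,9}->{4,9}
Constraint 3 (V < Y) on D(V)={2} D(Y)={2,7}: Y {2,7}->{7}
So after all 3 constraints: D(V) = {2}

Answer: {2}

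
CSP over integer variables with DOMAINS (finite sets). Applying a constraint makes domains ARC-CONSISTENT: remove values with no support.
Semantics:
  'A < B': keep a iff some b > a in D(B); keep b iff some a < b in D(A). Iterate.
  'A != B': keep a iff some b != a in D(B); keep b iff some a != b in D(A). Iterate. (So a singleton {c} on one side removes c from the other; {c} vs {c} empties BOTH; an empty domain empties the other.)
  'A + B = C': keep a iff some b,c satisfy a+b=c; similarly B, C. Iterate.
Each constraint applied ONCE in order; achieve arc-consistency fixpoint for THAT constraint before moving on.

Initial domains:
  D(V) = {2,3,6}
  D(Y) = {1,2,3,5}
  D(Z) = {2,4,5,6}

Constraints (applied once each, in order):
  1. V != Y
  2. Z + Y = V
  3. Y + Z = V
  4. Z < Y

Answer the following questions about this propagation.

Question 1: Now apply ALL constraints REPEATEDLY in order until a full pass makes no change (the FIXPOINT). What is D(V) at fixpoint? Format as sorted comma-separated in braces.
Answer: {}

Derivation:
pass 0 (initial): D(V)={2,3,6}
pass 1: V {2,3,6}->{3,6}; Y {1,2,3,5}->{}; Z {2,4,5,6}->{}
pass 2: V {3,6}->{}
pass 3: no change
Fixpoint after 3 passes: D(V) = {}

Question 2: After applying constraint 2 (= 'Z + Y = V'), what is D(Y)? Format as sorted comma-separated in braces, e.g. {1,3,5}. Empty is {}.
Constraint 1 (V != Y) on D(V)={2,3,6} D(Y)={1,2,3,5}: no change
Constraint 2 (Z + Y = V) on D(Z)={2,4,5,6} D(Y)={1,2,3,5} D(V)={2,3,6}: Z {2,4,5,6}->{2,4,5}; Y {1,2,3,5}->{1,2}; V {2,3,6}->{3,6}
So after constraint 2: D(Y) = {1,2}

Answer: {1,2}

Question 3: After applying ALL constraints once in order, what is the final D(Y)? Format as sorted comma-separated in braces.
Answer: {}

Derivation:
Constraint 1 (V != Y) on D(V)={2,3,6} D(Y)={1,2,3,5}: no change
Constraint 2 (Z + Y = V) on D(Z)={2,4,5,6} D(Y)={1,2,3,5} D(V)={2,3,6}: Z {2,4,5,6}->{2,4,5}; Y {1,2,3,5}->{1,2}; V {2,3,6}->{3,6}
Constraint 3 (Y + Z = V) on D(Y)={1,2} D(Z)={2,4,5} D(V)={3,6}: no change
Constraint 4 (Z < Y) on D(Z)={2,4,5} D(Y)={1,2}: Z {2,4,5}->{}; Y {1,2}->{}
So after all 4 constraints: D(Y) = {}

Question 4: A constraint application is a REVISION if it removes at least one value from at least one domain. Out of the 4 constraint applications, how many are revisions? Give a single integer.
Answer: 2

Derivation:
Constraint 1 (V != Y) on D(V)={2,3,6} D(Y)={1,2,3,5}: no change => not a revision
Constraint 2 (Z + Y = V) on D(Z)={2,4,5,6} D(Y)={1,2,3,5} D(V)={2,3,6}: Z {2,4,5,6}->{2,4,5}; Y {1,2,3,5}->{1,2}; V {2,3,6}->{3,6} => REVISION
Constraint 3 (Y + Z = V) on D(Y)={1,2} D(Z)={2,4,5} D(V)={3,6}: no change => not a revision
Constraint 4 (Z < Y) on D(Z)={2,4,5} D(Y)={1,2}: Z {2,4,5}->{}; Y {1,2}->{} => REVISION
Total revisions = 2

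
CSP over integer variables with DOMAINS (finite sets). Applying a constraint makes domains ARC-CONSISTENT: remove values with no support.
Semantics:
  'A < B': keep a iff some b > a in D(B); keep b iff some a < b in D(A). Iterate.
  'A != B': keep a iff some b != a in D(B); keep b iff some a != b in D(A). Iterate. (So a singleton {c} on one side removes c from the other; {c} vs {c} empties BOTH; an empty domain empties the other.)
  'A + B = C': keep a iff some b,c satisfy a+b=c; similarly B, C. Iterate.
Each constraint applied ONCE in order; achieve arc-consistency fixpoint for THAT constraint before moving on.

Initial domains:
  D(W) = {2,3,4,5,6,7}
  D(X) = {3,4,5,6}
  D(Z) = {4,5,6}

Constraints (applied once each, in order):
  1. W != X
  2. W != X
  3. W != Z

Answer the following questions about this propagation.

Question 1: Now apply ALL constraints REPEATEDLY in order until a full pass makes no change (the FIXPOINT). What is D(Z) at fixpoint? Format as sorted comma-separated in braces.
Answer: {4,5,6}

Derivation:
pass 0 (initial): D(Z)={4,5,6}
pass 1: no change
Fixpoint after 1 passes: D(Z) = {4,5,6}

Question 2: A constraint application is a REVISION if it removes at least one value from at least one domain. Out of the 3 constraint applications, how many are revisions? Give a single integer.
Answer: 0

Derivation:
Constraint 1 (W != X) on D(W)={2,3,4,5,6,7} D(X)={3,4,5,6}: no change => not a revision
Constraint 2 (W != X) on D(W)={2,3,4,5,6,7} D(X)={3,4,5,6}: no change => not a revision
Constraint 3 (W != Z) on D(W)={2,3,4,5,6,7} D(Z)={4,5,6}: no change => not a revision
Total revisions = 0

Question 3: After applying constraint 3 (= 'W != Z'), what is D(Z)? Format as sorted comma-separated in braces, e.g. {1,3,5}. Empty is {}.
Answer: {4,5,6}

Derivation:
Constraint 1 (W != X) on D(W)={2,3,4,5,6,7} D(X)={3,4,5,6}: no change
Constraint 2 (W != X) on D(W)={2,3,4,5,6,7} D(X)={3,4,5,6}: no change
Constraint 3 (W != Z) on D(W)={2,3,4,5,6,7} D(Z)={4,5,6}: no change
So after constraint 3: D(Z) = {4,5,6}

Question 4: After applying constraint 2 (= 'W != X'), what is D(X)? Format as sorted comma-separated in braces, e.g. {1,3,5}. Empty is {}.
Answer: {3,4,5,6}

Derivation:
Constraint 1 (W != X) on D(W)={2,3,4,5,6,7} D(X)={3,4,5,6}: no change
Constraint 2 (W != X) on D(W)={2,3,4,5,6,7} D(X)={3,4,5,6}: no change
So after constraint 2: D(X) = {3,4,5,6}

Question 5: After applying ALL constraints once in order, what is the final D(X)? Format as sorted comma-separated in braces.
Answer: {3,4,5,6}

Derivation:
Constraint 1 (W != X) on D(W)={2,3,4,5,6,7} D(X)={3,4,5,6}: no change
Constraint 2 (W != X) on D(W)={2,3,4,5,6,7} D(X)={3,4,5,6}: no change
Constraint 3 (W != Z) on D(W)={2,3,4,5,6,7} D(Z)={4,5,6}: no change
So after all 3 constraints: D(X) = {3,4,5,6}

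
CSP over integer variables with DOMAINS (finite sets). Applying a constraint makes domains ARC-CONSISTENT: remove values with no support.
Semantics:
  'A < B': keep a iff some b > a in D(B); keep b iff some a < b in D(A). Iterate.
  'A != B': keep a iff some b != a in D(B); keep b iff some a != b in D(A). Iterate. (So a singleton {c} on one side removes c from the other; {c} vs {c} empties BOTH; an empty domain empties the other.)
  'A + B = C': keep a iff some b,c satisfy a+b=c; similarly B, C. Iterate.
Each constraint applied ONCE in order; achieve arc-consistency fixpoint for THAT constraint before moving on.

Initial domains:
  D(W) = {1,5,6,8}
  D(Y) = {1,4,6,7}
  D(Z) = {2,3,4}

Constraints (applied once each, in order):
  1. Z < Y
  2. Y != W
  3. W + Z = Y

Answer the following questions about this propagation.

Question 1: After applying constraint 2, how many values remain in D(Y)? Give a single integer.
Constraint 1 (Z < Y) on D(Z)={2,3,4} D(Y)={1,4,6,7}: Y {1,4,6,7}->{4,6,7}
Constraint 2 (Y != W) on D(Y)={4,6,7} D(W)={1,5,6,8}: no change
So after constraint 2: D(Y)={4,6,7}, size = 3

Answer: 3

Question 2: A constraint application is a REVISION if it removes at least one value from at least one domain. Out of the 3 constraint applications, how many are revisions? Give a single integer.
Answer: 2

Derivation:
Constraint 1 (Z < Y) on D(Z)={2,3,4} D(Y)={1,4,6,7}: Y {1,4,6,7}->{4,6,7} => REVISION
Constraint 2 (Y != W) on D(Y)={4,6,7} D(W)={1,5,6,8}: no change => not a revision
Constraint 3 (W + Z = Y) on D(W)={1,5,6,8} D(Z)={2,3,4} D(Y)={4,6,7}: W {1,5,6,8}->{1,5}; Z {2,3,4}->{2,3}; Y {4,6,7}->{4,7} => REVISION
Total revisions = 2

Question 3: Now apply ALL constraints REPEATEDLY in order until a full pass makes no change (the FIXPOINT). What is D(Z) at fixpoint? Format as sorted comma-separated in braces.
pass 0 (initial): D(Z)={2,3,4}
pass 1: W {1,5,6,8}->{1,5}; Y {1,4,6,7}->{4,7}; Z {2,3,4}->{2,3}
pass 2: no change
Fixpoint after 2 passes: D(Z) = {2,3}

Answer: {2,3}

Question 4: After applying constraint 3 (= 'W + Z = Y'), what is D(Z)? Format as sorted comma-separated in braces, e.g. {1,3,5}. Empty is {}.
Constraint 1 (Z < Y) on D(Z)={2,3,4} D(Y)={1,4,6,7}: Y {1,4,6,7}->{4,6,7}
Constraint 2 (Y != W) on D(Y)={4,6,7} D(W)={1,5,6,8}: no change
Constraint 3 (W + Z = Y) on D(W)={1,5,6,8} D(Z)={2,3,4} D(Y)={4,6,7}: W {1,5,6,8}->{1,5}; Z {2,3,4}->{2,3}; Y {4,6,7}->{4,7}
So after constraint 3: D(Z) = {2,3}

Answer: {2,3}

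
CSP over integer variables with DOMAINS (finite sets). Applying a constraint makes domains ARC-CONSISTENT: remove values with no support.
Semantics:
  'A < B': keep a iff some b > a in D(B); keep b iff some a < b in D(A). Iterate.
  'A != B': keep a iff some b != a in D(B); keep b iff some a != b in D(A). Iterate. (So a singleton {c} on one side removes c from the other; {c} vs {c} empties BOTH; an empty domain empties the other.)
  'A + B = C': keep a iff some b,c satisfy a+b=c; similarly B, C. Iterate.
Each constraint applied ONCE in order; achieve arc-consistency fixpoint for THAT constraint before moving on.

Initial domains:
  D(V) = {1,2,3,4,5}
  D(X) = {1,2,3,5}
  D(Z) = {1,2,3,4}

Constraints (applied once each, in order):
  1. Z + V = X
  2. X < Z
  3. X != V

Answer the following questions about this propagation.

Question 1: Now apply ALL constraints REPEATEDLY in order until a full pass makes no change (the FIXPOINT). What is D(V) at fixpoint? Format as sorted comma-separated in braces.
pass 0 (initial): D(V)={1,2,3,4,5}
pass 1: V {1,2,3,4,5}->{1,2,3,4}; X {1,2,3,5}->{2,3}; Z {1,2,3,4}->{3,4}
pass 2: V {1,2,3,4}->{}; X {2,3}->{}; Z {3,4}->{}
pass 3: no change
Fixpoint after 3 passes: D(V) = {}

Answer: {}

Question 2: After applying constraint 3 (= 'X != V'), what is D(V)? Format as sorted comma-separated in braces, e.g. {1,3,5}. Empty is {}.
Constraint 1 (Z + V = X) on D(Z)={1,2,3,4} D(V)={1,2,3,4,5} D(X)={1,2,3,5}: V {1,2,3,4,5}->{1,2,3,4}; X {1,2,3,5}->{2,3,5}
Constraint 2 (X < Z) on D(X)={2,3,5} D(Z)={1,2,3,4}: X {2,3,5}->{2,3}; Z {1,2,3,4}->{3,4}
Constraint 3 (X != V) on D(X)={2,3} D(V)={1,2,3,4}: no change
So after constraint 3: D(V) = {1,2,3,4}

Answer: {1,2,3,4}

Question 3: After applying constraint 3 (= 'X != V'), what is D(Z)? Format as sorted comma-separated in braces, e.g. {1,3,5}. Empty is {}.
Constraint 1 (Z + V = X) on D(Z)={1,2,3,4} D(V)={1,2,3,4,5} D(X)={1,2,3,5}: V {1,2,3,4,5}->{1,2,3,4}; X {1,2,3,5}->{2,3,5}
Constraint 2 (X < Z) on D(X)={2,3,5} D(Z)={1,2,3,4}: X {2,3,5}->{2,3}; Z {1,2,3,4}->{3,4}
Constraint 3 (X != V) on D(X)={2,3} D(V)={1,2,3,4}: no change
So after constraint 3: D(Z) = {3,4}

Answer: {3,4}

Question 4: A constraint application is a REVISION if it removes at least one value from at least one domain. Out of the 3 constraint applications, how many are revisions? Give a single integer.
Answer: 2

Derivation:
Constraint 1 (Z + V = X) on D(Z)={1,2,3,4} D(V)={1,2,3,4,5} D(X)={1,2,3,5}: V {1,2,3,4,5}->{1,2,3,4}; X {1,2,3,5}->{2,3,5} => REVISION
Constraint 2 (X < Z) on D(X)={2,3,5} D(Z)={1,2,3,4}: X {2,3,5}->{2,3}; Z {1,2,3,4}->{3,4} => REVISION
Constraint 3 (X != V) on D(X)={2,3} D(V)={1,2,3,4}: no change => not a revision
Total revisions = 2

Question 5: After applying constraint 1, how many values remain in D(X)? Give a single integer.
Answer: 3

Derivation:
Constraint 1 (Z + V = X) on D(Z)={1,2,3,4} D(V)={1,2,3,4,5} D(X)={1,2,3,5}: V {1,2,3,4,5}->{1,2,3,4}; X {1,2,3,5}->{2,3,5}
So after constraint 1: D(X)={2,3,5}, size = 3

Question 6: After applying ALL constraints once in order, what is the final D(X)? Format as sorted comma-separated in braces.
Answer: {2,3}

Derivation:
Constraint 1 (Z + V = X) on D(Z)={1,2,3,4} D(V)={1,2,3,4,5} D(X)={1,2,3,5}: V {1,2,3,4,5}->{1,2,3,4}; X {1,2,3,5}->{2,3,5}
Constraint 2 (X < Z) on D(X)={2,3,5} D(Z)={1,2,3,4}: X {2,3,5}->{2,3}; Z {1,2,3,4}->{3,4}
Constraint 3 (X != V) on D(X)={2,3} D(V)={1,2,3,4}: no change
So after all 3 constraints: D(X) = {2,3}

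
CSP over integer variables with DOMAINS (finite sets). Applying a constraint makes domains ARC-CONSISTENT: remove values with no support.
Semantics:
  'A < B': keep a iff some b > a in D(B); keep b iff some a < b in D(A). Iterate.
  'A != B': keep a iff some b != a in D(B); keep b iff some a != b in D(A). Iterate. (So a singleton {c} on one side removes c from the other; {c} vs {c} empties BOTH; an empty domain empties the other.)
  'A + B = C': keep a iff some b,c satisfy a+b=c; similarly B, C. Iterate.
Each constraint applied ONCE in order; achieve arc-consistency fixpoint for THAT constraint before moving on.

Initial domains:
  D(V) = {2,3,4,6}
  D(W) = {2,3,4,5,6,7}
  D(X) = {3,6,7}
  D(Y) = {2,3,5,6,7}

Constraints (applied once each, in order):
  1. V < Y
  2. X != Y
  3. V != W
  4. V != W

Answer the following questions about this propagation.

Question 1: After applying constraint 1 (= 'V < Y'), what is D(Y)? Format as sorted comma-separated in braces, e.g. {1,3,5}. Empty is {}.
Answer: {3,5,6,7}

Derivation:
Constraint 1 (V < Y) on D(V)={2,3,4,6} D(Y)={2,3,5,6,7}: Y {2,3,5,6,7}->{3,5,6,7}
So after constraint 1: D(Y) = {3,5,6,7}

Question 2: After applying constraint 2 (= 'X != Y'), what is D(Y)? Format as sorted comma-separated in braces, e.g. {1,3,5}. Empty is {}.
Answer: {3,5,6,7}

Derivation:
Constraint 1 (V < Y) on D(V)={2,3,4,6} D(Y)={2,3,5,6,7}: Y {2,3,5,6,7}->{3,5,6,7}
Constraint 2 (X != Y) on D(X)={3,6,7} D(Y)={3,5,6,7}: no change
So after constraint 2: D(Y) = {3,5,6,7}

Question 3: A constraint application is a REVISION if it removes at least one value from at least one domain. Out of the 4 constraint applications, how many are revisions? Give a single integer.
Answer: 1

Derivation:
Constraint 1 (V < Y) on D(V)={2,3,4,6} D(Y)={2,3,5,6,7}: Y {2,3,5,6,7}->{3,5,6,7} => REVISION
Constraint 2 (X != Y) on D(X)={3,6,7} D(Y)={3,5,6,7}: no change => not a revision
Constraint 3 (V != W) on D(V)={2,3,4,6} D(W)={2,3,4,5,6,7}: no change => not a revision
Constraint 4 (V != W) on D(V)={2,3,4,6} D(W)={2,3,4,5,6,7}: no change => not a revision
Total revisions = 1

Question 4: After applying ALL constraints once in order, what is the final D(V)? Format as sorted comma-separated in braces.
Answer: {2,3,4,6}

Derivation:
Constraint 1 (V < Y) on D(V)={2,3,4,6} D(Y)={2,3,5,6,7}: Y {2,3,5,6,7}->{3,5,6,7}
Constraint 2 (X != Y) on D(X)={3,6,7} D(Y)={3,5,6,7}: no change
Constraint 3 (V != W) on D(V)={2,3,4,6} D(W)={2,3,4,5,6,7}: no change
Constraint 4 (V != W) on D(V)={2,3,4,6} D(W)={2,3,4,5,6,7}: no change
So after all 4 constraints: D(V) = {2,3,4,6}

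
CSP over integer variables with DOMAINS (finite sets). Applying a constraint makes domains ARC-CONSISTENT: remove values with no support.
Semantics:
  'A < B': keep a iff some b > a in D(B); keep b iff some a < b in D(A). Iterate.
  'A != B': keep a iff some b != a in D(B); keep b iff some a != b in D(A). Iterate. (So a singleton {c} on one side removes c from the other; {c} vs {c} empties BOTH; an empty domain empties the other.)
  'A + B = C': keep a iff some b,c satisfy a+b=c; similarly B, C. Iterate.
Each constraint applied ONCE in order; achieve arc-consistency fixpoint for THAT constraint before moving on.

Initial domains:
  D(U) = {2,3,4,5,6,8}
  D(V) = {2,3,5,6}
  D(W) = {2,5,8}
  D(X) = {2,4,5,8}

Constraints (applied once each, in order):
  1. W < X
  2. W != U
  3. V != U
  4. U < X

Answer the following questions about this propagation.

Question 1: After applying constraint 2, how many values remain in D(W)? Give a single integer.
Answer: 2

Derivation:
Constraint 1 (W < X) on D(W)={2,5,8} D(X)={2,4,5,8}: W {2,5,8}->{2,5}; X {2,4,5,8}->{4,5,8}
Constraint 2 (W != U) on D(W)={2,5} D(U)={2,3,4,5,6,8}: no change
So after constraint 2: D(W)={2,5}, size = 2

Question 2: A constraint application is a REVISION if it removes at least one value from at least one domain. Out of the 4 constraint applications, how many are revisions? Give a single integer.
Constraint 1 (W < X) on D(W)={2,5,8} D(X)={2,4,5,8}: W {2,5,8}->{2,5}; X {2,4,5,8}->{4,5,8} => REVISION
Constraint 2 (W != U) on D(W)={2,5} D(U)={2,3,4,5,6,8}: no change => not a revision
Constraint 3 (V != U) on D(V)={2,3,5,6} D(U)={2,3,4,5,6,8}: no change => not a revision
Constraint 4 (U < X) on D(U)={2,3,4,5,6,8} D(X)={4,5,8}: U {2,3,4,5,6,8}->{2,3,4,5,6} => REVISION
Total revisions = 2

Answer: 2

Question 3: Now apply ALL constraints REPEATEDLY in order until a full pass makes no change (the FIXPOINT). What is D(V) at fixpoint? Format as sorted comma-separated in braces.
pass 0 (initial): D(V)={2,3,5,6}
pass 1: U {2,3,4,5,6,8}->{2,3,4,5,6}; W {2,5,8}->{2,5}; X {2,4,5,8}->{4,5,8}
pass 2: no change
Fixpoint after 2 passes: D(V) = {2,3,5,6}

Answer: {2,3,5,6}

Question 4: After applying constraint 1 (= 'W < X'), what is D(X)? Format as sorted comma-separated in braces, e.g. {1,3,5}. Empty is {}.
Answer: {4,5,8}

Derivation:
Constraint 1 (W < X) on D(W)={2,5,8} D(X)={2,4,5,8}: W {2,5,8}->{2,5}; X {2,4,5,8}->{4,5,8}
So after constraint 1: D(X) = {4,5,8}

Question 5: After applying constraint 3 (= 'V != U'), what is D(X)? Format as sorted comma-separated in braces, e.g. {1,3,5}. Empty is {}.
Constraint 1 (W < X) on D(W)={2,5,8} D(X)={2,4,5,8}: W {2,5,8}->{2,5}; X {2,4,5,8}->{4,5,8}
Constraint 2 (W != U) on D(W)={2,5} D(U)={2,3,4,5,6,8}: no change
Constraint 3 (V != U) on D(V)={2,3,5,6} D(U)={2,3,4,5,6,8}: no change
So after constraint 3: D(X) = {4,5,8}

Answer: {4,5,8}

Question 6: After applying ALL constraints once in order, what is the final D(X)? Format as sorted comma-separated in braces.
Constraint 1 (W < X) on D(W)={2,5,8} D(X)={2,4,5,8}: W {2,5,8}->{2,5}; X {2,4,5,8}->{4,5,8}
Constraint 2 (W != U) on D(W)={2,5} D(U)={2,3,4,5,6,8}: no change
Constraint 3 (V != U) on D(V)={2,3,5,6} D(U)={2,3,4,5,6,8}: no change
Constraint 4 (U < X) on D(U)={2,3,4,5,6,8} D(X)={4,5,8}: U {2,3,4,5,6,8}->{2,3,4,5,6}
So after all 4 constraints: D(X) = {4,5,8}

Answer: {4,5,8}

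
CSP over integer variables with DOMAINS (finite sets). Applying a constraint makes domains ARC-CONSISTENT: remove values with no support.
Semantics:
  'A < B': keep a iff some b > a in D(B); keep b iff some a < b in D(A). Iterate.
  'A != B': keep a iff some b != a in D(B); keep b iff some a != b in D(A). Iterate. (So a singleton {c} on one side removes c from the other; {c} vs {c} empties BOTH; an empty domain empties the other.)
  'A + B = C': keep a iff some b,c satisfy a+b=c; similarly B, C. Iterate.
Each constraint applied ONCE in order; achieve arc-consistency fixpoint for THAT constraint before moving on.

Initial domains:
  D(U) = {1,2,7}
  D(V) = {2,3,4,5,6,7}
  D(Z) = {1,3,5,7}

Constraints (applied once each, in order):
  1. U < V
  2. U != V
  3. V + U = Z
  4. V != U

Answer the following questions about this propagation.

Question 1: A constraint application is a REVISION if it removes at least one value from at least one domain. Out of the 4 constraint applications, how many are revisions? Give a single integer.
Constraint 1 (U < V) on D(U)={1,2,7} D(V)={2,3,4,5,6,7}: U {1,2,7}->{1,2} => REVISION
Constraint 2 (U != V) on D(U)={1,2} D(V)={2,3,4,5,6,7}: no change => not a revision
Constraint 3 (V + U = Z) on D(V)={2,3,4,5,6,7} D(U)={1,2} D(Z)={1,3,5,7}: V {2,3,4,5,6,7}->{2,3,4,5,6}; Z {1,3,5,7}->{3,5,7} => REVISION
Constraint 4 (V != U) on D(V)={2,3,4,5,6} D(U)={1,2}: no change => not a revision
Total revisions = 2

Answer: 2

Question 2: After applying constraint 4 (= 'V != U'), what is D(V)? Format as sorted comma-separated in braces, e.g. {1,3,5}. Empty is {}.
Answer: {2,3,4,5,6}

Derivation:
Constraint 1 (U < V) on D(U)={1,2,7} D(V)={2,3,4,5,6,7}: U {1,2,7}->{1,2}
Constraint 2 (U != V) on D(U)={1,2} D(V)={2,3,4,5,6,7}: no change
Constraint 3 (V + U = Z) on D(V)={2,3,4,5,6,7} D(U)={1,2} D(Z)={1,3,5,7}: V {2,3,4,5,6,7}->{2,3,4,5,6}; Z {1,3,5,7}->{3,5,7}
Constraint 4 (V != U) on D(V)={2,3,4,5,6} D(U)={1,2}: no change
So after constraint 4: D(V) = {2,3,4,5,6}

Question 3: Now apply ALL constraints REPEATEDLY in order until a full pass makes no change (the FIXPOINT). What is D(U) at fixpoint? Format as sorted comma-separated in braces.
pass 0 (initial): D(U)={1,2,7}
pass 1: U {1,2,7}->{1,2}; V {2,3,4,5,6,7}->{2,3,4,5,6}; Z {1,3,5,7}->{3,5,7}
pass 2: no change
Fixpoint after 2 passes: D(U) = {1,2}

Answer: {1,2}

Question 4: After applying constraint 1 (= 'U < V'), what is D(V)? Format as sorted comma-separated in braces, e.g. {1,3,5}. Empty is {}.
Answer: {2,3,4,5,6,7}

Derivation:
Constraint 1 (U < V) on D(U)={1,2,7} D(V)={2,3,4,5,6,7}: U {1,2,7}->{1,2}
So after constraint 1: D(V) = {2,3,4,5,6,7}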